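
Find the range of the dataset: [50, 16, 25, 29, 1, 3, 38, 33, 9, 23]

49

Step 1: Identify the maximum value: max = 50
Step 2: Identify the minimum value: min = 1
Step 3: Range = max - min = 50 - 1 = 49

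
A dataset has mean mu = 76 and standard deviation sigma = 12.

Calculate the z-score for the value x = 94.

1.5

Step 1: Recall the z-score formula: z = (x - mu) / sigma
Step 2: Substitute values: z = (94 - 76) / 12
Step 3: z = 18 / 12 = 1.5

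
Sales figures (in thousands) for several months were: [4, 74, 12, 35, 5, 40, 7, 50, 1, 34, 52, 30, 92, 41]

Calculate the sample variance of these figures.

745.3022

Step 1: Compute the mean: (4 + 74 + 12 + 35 + 5 + 40 + 7 + 50 + 1 + 34 + 52 + 30 + 92 + 41) / 14 = 34.0714
Step 2: Compute squared deviations from the mean:
  (4 - 34.0714)^2 = 904.2908
  (74 - 34.0714)^2 = 1594.2908
  (12 - 34.0714)^2 = 487.148
  (35 - 34.0714)^2 = 0.8622
  (5 - 34.0714)^2 = 845.148
  (40 - 34.0714)^2 = 35.148
  (7 - 34.0714)^2 = 732.8622
  (50 - 34.0714)^2 = 253.7194
  (1 - 34.0714)^2 = 1093.7194
  (34 - 34.0714)^2 = 0.0051
  (52 - 34.0714)^2 = 321.4337
  (30 - 34.0714)^2 = 16.5765
  (92 - 34.0714)^2 = 3355.7194
  (41 - 34.0714)^2 = 48.0051
Step 3: Sum of squared deviations = 9688.9286
Step 4: Sample variance = 9688.9286 / 13 = 745.3022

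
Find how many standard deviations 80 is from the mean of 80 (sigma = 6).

0

Step 1: Recall the z-score formula: z = (x - mu) / sigma
Step 2: Substitute values: z = (80 - 80) / 6
Step 3: z = 0 / 6 = 0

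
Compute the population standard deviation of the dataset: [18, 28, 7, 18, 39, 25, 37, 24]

9.8107

Step 1: Compute the mean: 24.5
Step 2: Sum of squared deviations from the mean: 770
Step 3: Population variance = 770 / 8 = 96.25
Step 4: Standard deviation = sqrt(96.25) = 9.8107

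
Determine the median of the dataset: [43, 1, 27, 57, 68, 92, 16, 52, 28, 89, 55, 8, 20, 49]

46

Step 1: Sort the data in ascending order: [1, 8, 16, 20, 27, 28, 43, 49, 52, 55, 57, 68, 89, 92]
Step 2: The number of values is n = 14.
Step 3: Since n is even, the median is the average of positions 7 and 8:
  Median = (43 + 49) / 2 = 46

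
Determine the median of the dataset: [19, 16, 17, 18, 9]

17

Step 1: Sort the data in ascending order: [9, 16, 17, 18, 19]
Step 2: The number of values is n = 5.
Step 3: Since n is odd, the median is the middle value at position 3: 17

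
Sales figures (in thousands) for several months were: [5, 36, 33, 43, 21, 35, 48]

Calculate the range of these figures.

43

Step 1: Identify the maximum value: max = 48
Step 2: Identify the minimum value: min = 5
Step 3: Range = max - min = 48 - 5 = 43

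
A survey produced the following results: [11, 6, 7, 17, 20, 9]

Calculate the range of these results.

14

Step 1: Identify the maximum value: max = 20
Step 2: Identify the minimum value: min = 6
Step 3: Range = max - min = 20 - 6 = 14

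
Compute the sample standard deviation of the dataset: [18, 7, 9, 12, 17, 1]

6.4083

Step 1: Compute the mean: 10.6667
Step 2: Sum of squared deviations from the mean: 205.3333
Step 3: Sample variance = 205.3333 / 5 = 41.0667
Step 4: Standard deviation = sqrt(41.0667) = 6.4083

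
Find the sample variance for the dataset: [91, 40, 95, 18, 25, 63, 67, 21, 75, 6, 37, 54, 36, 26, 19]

774.1238

Step 1: Compute the mean: (91 + 40 + 95 + 18 + 25 + 63 + 67 + 21 + 75 + 6 + 37 + 54 + 36 + 26 + 19) / 15 = 44.8667
Step 2: Compute squared deviations from the mean:
  (91 - 44.8667)^2 = 2128.2844
  (40 - 44.8667)^2 = 23.6844
  (95 - 44.8667)^2 = 2513.3511
  (18 - 44.8667)^2 = 721.8178
  (25 - 44.8667)^2 = 394.6844
  (63 - 44.8667)^2 = 328.8178
  (67 - 44.8667)^2 = 489.8844
  (21 - 44.8667)^2 = 569.6178
  (75 - 44.8667)^2 = 908.0178
  (6 - 44.8667)^2 = 1510.6178
  (37 - 44.8667)^2 = 61.8844
  (54 - 44.8667)^2 = 83.4178
  (36 - 44.8667)^2 = 78.6178
  (26 - 44.8667)^2 = 355.9511
  (19 - 44.8667)^2 = 669.0844
Step 3: Sum of squared deviations = 10837.7333
Step 4: Sample variance = 10837.7333 / 14 = 774.1238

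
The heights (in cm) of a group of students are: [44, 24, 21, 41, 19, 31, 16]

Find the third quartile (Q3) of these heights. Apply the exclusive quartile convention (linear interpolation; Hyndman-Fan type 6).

41

Step 1: Sort the data: [16, 19, 21, 24, 31, 41, 44]
Step 2: n = 7
Step 3: Using the exclusive quartile method:
  Q1 = 19
  Q2 (median) = 24
  Q3 = 41
  IQR = Q3 - Q1 = 41 - 19 = 22
Step 4: Q3 = 41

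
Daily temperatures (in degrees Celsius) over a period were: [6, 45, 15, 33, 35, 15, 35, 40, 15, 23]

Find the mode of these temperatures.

15

Step 1: Count the frequency of each value:
  6: appears 1 time(s)
  15: appears 3 time(s)
  23: appears 1 time(s)
  33: appears 1 time(s)
  35: appears 2 time(s)
  40: appears 1 time(s)
  45: appears 1 time(s)
Step 2: The value 15 appears most frequently (3 times).
Step 3: Mode = 15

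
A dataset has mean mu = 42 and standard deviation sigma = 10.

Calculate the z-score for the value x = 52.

1

Step 1: Recall the z-score formula: z = (x - mu) / sigma
Step 2: Substitute values: z = (52 - 42) / 10
Step 3: z = 10 / 10 = 1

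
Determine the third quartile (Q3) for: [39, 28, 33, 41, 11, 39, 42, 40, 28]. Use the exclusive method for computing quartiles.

40.5

Step 1: Sort the data: [11, 28, 28, 33, 39, 39, 40, 41, 42]
Step 2: n = 9
Step 3: Using the exclusive quartile method:
  Q1 = 28
  Q2 (median) = 39
  Q3 = 40.5
  IQR = Q3 - Q1 = 40.5 - 28 = 12.5
Step 4: Q3 = 40.5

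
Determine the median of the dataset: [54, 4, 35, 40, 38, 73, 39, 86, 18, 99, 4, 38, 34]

38

Step 1: Sort the data in ascending order: [4, 4, 18, 34, 35, 38, 38, 39, 40, 54, 73, 86, 99]
Step 2: The number of values is n = 13.
Step 3: Since n is odd, the median is the middle value at position 7: 38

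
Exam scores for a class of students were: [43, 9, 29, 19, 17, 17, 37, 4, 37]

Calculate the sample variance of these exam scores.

183.7778

Step 1: Compute the mean: (43 + 9 + 29 + 19 + 17 + 17 + 37 + 4 + 37) / 9 = 23.5556
Step 2: Compute squared deviations from the mean:
  (43 - 23.5556)^2 = 378.0864
  (9 - 23.5556)^2 = 211.8642
  (29 - 23.5556)^2 = 29.642
  (19 - 23.5556)^2 = 20.7531
  (17 - 23.5556)^2 = 42.9753
  (17 - 23.5556)^2 = 42.9753
  (37 - 23.5556)^2 = 180.7531
  (4 - 23.5556)^2 = 382.4198
  (37 - 23.5556)^2 = 180.7531
Step 3: Sum of squared deviations = 1470.2222
Step 4: Sample variance = 1470.2222 / 8 = 183.7778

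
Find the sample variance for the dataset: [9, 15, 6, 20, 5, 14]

33.9

Step 1: Compute the mean: (9 + 15 + 6 + 20 + 5 + 14) / 6 = 11.5
Step 2: Compute squared deviations from the mean:
  (9 - 11.5)^2 = 6.25
  (15 - 11.5)^2 = 12.25
  (6 - 11.5)^2 = 30.25
  (20 - 11.5)^2 = 72.25
  (5 - 11.5)^2 = 42.25
  (14 - 11.5)^2 = 6.25
Step 3: Sum of squared deviations = 169.5
Step 4: Sample variance = 169.5 / 5 = 33.9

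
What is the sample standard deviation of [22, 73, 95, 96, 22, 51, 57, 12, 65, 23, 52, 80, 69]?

28.2927

Step 1: Compute the mean: 55.1538
Step 2: Sum of squared deviations from the mean: 9605.6923
Step 3: Sample variance = 9605.6923 / 12 = 800.4744
Step 4: Standard deviation = sqrt(800.4744) = 28.2927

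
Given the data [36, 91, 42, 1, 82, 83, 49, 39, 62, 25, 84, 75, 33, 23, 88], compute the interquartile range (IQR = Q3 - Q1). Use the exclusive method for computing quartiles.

50

Step 1: Sort the data: [1, 23, 25, 33, 36, 39, 42, 49, 62, 75, 82, 83, 84, 88, 91]
Step 2: n = 15
Step 3: Using the exclusive quartile method:
  Q1 = 33
  Q2 (median) = 49
  Q3 = 83
  IQR = Q3 - Q1 = 83 - 33 = 50
Step 4: IQR = 50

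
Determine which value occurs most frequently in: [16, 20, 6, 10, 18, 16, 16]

16

Step 1: Count the frequency of each value:
  6: appears 1 time(s)
  10: appears 1 time(s)
  16: appears 3 time(s)
  18: appears 1 time(s)
  20: appears 1 time(s)
Step 2: The value 16 appears most frequently (3 times).
Step 3: Mode = 16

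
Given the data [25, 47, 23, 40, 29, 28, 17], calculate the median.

28

Step 1: Sort the data in ascending order: [17, 23, 25, 28, 29, 40, 47]
Step 2: The number of values is n = 7.
Step 3: Since n is odd, the median is the middle value at position 4: 28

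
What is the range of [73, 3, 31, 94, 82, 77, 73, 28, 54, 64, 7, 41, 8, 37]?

91

Step 1: Identify the maximum value: max = 94
Step 2: Identify the minimum value: min = 3
Step 3: Range = max - min = 94 - 3 = 91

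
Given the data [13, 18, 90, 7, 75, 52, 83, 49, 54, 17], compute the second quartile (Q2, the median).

50.5

Step 1: Sort the data: [7, 13, 17, 18, 49, 52, 54, 75, 83, 90]
Step 2: n = 10
Step 3: Q2 is the median. Since n is even, it is the average of the values at positions 5 and 6:
  Q2 = (49 + 52) / 2 = 50.5
Step 4: Q2 = 50.5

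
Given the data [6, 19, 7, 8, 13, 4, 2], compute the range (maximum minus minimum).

17

Step 1: Identify the maximum value: max = 19
Step 2: Identify the minimum value: min = 2
Step 3: Range = max - min = 19 - 2 = 17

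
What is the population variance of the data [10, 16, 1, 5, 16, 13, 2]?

34.8571

Step 1: Compute the mean: (10 + 16 + 1 + 5 + 16 + 13 + 2) / 7 = 9
Step 2: Compute squared deviations from the mean:
  (10 - 9)^2 = 1
  (16 - 9)^2 = 49
  (1 - 9)^2 = 64
  (5 - 9)^2 = 16
  (16 - 9)^2 = 49
  (13 - 9)^2 = 16
  (2 - 9)^2 = 49
Step 3: Sum of squared deviations = 244
Step 4: Population variance = 244 / 7 = 34.8571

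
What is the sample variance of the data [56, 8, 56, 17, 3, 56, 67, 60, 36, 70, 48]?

567.4545

Step 1: Compute the mean: (56 + 8 + 56 + 17 + 3 + 56 + 67 + 60 + 36 + 70 + 48) / 11 = 43.3636
Step 2: Compute squared deviations from the mean:
  (56 - 43.3636)^2 = 159.6777
  (8 - 43.3636)^2 = 1250.5868
  (56 - 43.3636)^2 = 159.6777
  (17 - 43.3636)^2 = 695.0413
  (3 - 43.3636)^2 = 1629.2231
  (56 - 43.3636)^2 = 159.6777
  (67 - 43.3636)^2 = 558.6777
  (60 - 43.3636)^2 = 276.7686
  (36 - 43.3636)^2 = 54.2231
  (70 - 43.3636)^2 = 709.4959
  (48 - 43.3636)^2 = 21.4959
Step 3: Sum of squared deviations = 5674.5455
Step 4: Sample variance = 5674.5455 / 10 = 567.4545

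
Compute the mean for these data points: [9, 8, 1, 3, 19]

8

Step 1: Sum all values: 9 + 8 + 1 + 3 + 19 = 40
Step 2: Count the number of values: n = 5
Step 3: Mean = sum / n = 40 / 5 = 8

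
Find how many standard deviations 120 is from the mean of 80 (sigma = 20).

2

Step 1: Recall the z-score formula: z = (x - mu) / sigma
Step 2: Substitute values: z = (120 - 80) / 20
Step 3: z = 40 / 20 = 2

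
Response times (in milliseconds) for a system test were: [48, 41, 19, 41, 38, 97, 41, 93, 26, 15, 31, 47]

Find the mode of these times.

41

Step 1: Count the frequency of each value:
  15: appears 1 time(s)
  19: appears 1 time(s)
  26: appears 1 time(s)
  31: appears 1 time(s)
  38: appears 1 time(s)
  41: appears 3 time(s)
  47: appears 1 time(s)
  48: appears 1 time(s)
  93: appears 1 time(s)
  97: appears 1 time(s)
Step 2: The value 41 appears most frequently (3 times).
Step 3: Mode = 41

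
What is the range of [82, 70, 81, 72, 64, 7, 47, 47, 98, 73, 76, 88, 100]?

93

Step 1: Identify the maximum value: max = 100
Step 2: Identify the minimum value: min = 7
Step 3: Range = max - min = 100 - 7 = 93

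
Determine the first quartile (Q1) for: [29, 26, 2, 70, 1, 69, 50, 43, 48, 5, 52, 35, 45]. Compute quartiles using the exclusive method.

15.5

Step 1: Sort the data: [1, 2, 5, 26, 29, 35, 43, 45, 48, 50, 52, 69, 70]
Step 2: n = 13
Step 3: Using the exclusive quartile method:
  Q1 = 15.5
  Q2 (median) = 43
  Q3 = 51
  IQR = Q3 - Q1 = 51 - 15.5 = 35.5
Step 4: Q1 = 15.5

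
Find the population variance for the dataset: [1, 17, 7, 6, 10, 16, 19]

38.1224

Step 1: Compute the mean: (1 + 17 + 7 + 6 + 10 + 16 + 19) / 7 = 10.8571
Step 2: Compute squared deviations from the mean:
  (1 - 10.8571)^2 = 97.1633
  (17 - 10.8571)^2 = 37.7347
  (7 - 10.8571)^2 = 14.8776
  (6 - 10.8571)^2 = 23.5918
  (10 - 10.8571)^2 = 0.7347
  (16 - 10.8571)^2 = 26.449
  (19 - 10.8571)^2 = 66.3061
Step 3: Sum of squared deviations = 266.8571
Step 4: Population variance = 266.8571 / 7 = 38.1224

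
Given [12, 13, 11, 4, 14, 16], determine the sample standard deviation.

4.1312

Step 1: Compute the mean: 11.6667
Step 2: Sum of squared deviations from the mean: 85.3333
Step 3: Sample variance = 85.3333 / 5 = 17.0667
Step 4: Standard deviation = sqrt(17.0667) = 4.1312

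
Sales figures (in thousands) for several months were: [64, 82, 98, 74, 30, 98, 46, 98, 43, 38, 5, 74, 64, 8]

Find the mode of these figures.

98

Step 1: Count the frequency of each value:
  5: appears 1 time(s)
  8: appears 1 time(s)
  30: appears 1 time(s)
  38: appears 1 time(s)
  43: appears 1 time(s)
  46: appears 1 time(s)
  64: appears 2 time(s)
  74: appears 2 time(s)
  82: appears 1 time(s)
  98: appears 3 time(s)
Step 2: The value 98 appears most frequently (3 times).
Step 3: Mode = 98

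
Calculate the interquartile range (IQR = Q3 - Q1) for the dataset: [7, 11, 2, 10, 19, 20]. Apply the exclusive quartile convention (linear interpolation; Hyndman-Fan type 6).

13.5

Step 1: Sort the data: [2, 7, 10, 11, 19, 20]
Step 2: n = 6
Step 3: Using the exclusive quartile method:
  Q1 = 5.75
  Q2 (median) = 10.5
  Q3 = 19.25
  IQR = Q3 - Q1 = 19.25 - 5.75 = 13.5
Step 4: IQR = 13.5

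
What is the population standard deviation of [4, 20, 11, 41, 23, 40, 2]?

14.6914

Step 1: Compute the mean: 20.1429
Step 2: Sum of squared deviations from the mean: 1510.8571
Step 3: Population variance = 1510.8571 / 7 = 215.8367
Step 4: Standard deviation = sqrt(215.8367) = 14.6914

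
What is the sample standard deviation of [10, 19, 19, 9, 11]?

4.98

Step 1: Compute the mean: 13.6
Step 2: Sum of squared deviations from the mean: 99.2
Step 3: Sample variance = 99.2 / 4 = 24.8
Step 4: Standard deviation = sqrt(24.8) = 4.98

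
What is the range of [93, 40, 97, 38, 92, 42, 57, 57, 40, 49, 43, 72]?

59

Step 1: Identify the maximum value: max = 97
Step 2: Identify the minimum value: min = 38
Step 3: Range = max - min = 97 - 38 = 59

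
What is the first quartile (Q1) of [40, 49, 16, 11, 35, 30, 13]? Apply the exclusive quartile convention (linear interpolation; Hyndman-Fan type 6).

13

Step 1: Sort the data: [11, 13, 16, 30, 35, 40, 49]
Step 2: n = 7
Step 3: Using the exclusive quartile method:
  Q1 = 13
  Q2 (median) = 30
  Q3 = 40
  IQR = Q3 - Q1 = 40 - 13 = 27
Step 4: Q1 = 13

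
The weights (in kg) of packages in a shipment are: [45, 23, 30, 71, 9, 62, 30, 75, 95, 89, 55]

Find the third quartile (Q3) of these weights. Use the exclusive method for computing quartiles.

75

Step 1: Sort the data: [9, 23, 30, 30, 45, 55, 62, 71, 75, 89, 95]
Step 2: n = 11
Step 3: Using the exclusive quartile method:
  Q1 = 30
  Q2 (median) = 55
  Q3 = 75
  IQR = Q3 - Q1 = 75 - 30 = 45
Step 4: Q3 = 75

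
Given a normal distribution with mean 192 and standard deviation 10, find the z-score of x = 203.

1.1

Step 1: Recall the z-score formula: z = (x - mu) / sigma
Step 2: Substitute values: z = (203 - 192) / 10
Step 3: z = 11 / 10 = 1.1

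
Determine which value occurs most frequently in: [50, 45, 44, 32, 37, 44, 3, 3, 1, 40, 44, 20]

44

Step 1: Count the frequency of each value:
  1: appears 1 time(s)
  3: appears 2 time(s)
  20: appears 1 time(s)
  32: appears 1 time(s)
  37: appears 1 time(s)
  40: appears 1 time(s)
  44: appears 3 time(s)
  45: appears 1 time(s)
  50: appears 1 time(s)
Step 2: The value 44 appears most frequently (3 times).
Step 3: Mode = 44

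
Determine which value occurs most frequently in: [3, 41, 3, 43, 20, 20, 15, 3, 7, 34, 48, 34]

3

Step 1: Count the frequency of each value:
  3: appears 3 time(s)
  7: appears 1 time(s)
  15: appears 1 time(s)
  20: appears 2 time(s)
  34: appears 2 time(s)
  41: appears 1 time(s)
  43: appears 1 time(s)
  48: appears 1 time(s)
Step 2: The value 3 appears most frequently (3 times).
Step 3: Mode = 3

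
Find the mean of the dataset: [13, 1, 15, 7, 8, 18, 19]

11.5714

Step 1: Sum all values: 13 + 1 + 15 + 7 + 8 + 18 + 19 = 81
Step 2: Count the number of values: n = 7
Step 3: Mean = sum / n = 81 / 7 = 11.5714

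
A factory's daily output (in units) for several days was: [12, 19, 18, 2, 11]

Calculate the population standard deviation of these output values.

6.086

Step 1: Compute the mean: 12.4
Step 2: Sum of squared deviations from the mean: 185.2
Step 3: Population variance = 185.2 / 5 = 37.04
Step 4: Standard deviation = sqrt(37.04) = 6.086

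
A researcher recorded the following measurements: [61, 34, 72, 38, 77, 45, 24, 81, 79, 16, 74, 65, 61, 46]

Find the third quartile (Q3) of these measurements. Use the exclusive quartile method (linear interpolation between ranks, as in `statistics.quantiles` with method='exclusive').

74.75

Step 1: Sort the data: [16, 24, 34, 38, 45, 46, 61, 61, 65, 72, 74, 77, 79, 81]
Step 2: n = 14
Step 3: Using the exclusive quartile method:
  Q1 = 37
  Q2 (median) = 61
  Q3 = 74.75
  IQR = Q3 - Q1 = 74.75 - 37 = 37.75
Step 4: Q3 = 74.75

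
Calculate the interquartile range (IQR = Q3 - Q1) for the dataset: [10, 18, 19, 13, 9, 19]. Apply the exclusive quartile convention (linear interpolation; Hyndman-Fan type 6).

9.25

Step 1: Sort the data: [9, 10, 13, 18, 19, 19]
Step 2: n = 6
Step 3: Using the exclusive quartile method:
  Q1 = 9.75
  Q2 (median) = 15.5
  Q3 = 19
  IQR = Q3 - Q1 = 19 - 9.75 = 9.25
Step 4: IQR = 9.25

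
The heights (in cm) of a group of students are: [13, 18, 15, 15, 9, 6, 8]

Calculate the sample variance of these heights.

19.3333

Step 1: Compute the mean: (13 + 18 + 15 + 15 + 9 + 6 + 8) / 7 = 12
Step 2: Compute squared deviations from the mean:
  (13 - 12)^2 = 1
  (18 - 12)^2 = 36
  (15 - 12)^2 = 9
  (15 - 12)^2 = 9
  (9 - 12)^2 = 9
  (6 - 12)^2 = 36
  (8 - 12)^2 = 16
Step 3: Sum of squared deviations = 116
Step 4: Sample variance = 116 / 6 = 19.3333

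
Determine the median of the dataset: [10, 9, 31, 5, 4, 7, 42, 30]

9.5

Step 1: Sort the data in ascending order: [4, 5, 7, 9, 10, 30, 31, 42]
Step 2: The number of values is n = 8.
Step 3: Since n is even, the median is the average of positions 4 and 5:
  Median = (9 + 10) / 2 = 9.5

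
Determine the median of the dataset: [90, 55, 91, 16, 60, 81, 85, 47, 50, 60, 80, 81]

70

Step 1: Sort the data in ascending order: [16, 47, 50, 55, 60, 60, 80, 81, 81, 85, 90, 91]
Step 2: The number of values is n = 12.
Step 3: Since n is even, the median is the average of positions 6 and 7:
  Median = (60 + 80) / 2 = 70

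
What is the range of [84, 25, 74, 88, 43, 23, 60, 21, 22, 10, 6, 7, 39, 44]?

82

Step 1: Identify the maximum value: max = 88
Step 2: Identify the minimum value: min = 6
Step 3: Range = max - min = 88 - 6 = 82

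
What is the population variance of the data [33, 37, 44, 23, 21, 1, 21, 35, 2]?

200.321

Step 1: Compute the mean: (33 + 37 + 44 + 23 + 21 + 1 + 21 + 35 + 2) / 9 = 24.1111
Step 2: Compute squared deviations from the mean:
  (33 - 24.1111)^2 = 79.0123
  (37 - 24.1111)^2 = 166.1235
  (44 - 24.1111)^2 = 395.5679
  (23 - 24.1111)^2 = 1.2346
  (21 - 24.1111)^2 = 9.679
  (1 - 24.1111)^2 = 534.1235
  (21 - 24.1111)^2 = 9.679
  (35 - 24.1111)^2 = 118.5679
  (2 - 24.1111)^2 = 488.9012
Step 3: Sum of squared deviations = 1802.8889
Step 4: Population variance = 1802.8889 / 9 = 200.321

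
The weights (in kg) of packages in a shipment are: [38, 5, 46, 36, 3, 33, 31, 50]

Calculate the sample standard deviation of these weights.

17.4007

Step 1: Compute the mean: 30.25
Step 2: Sum of squared deviations from the mean: 2119.5
Step 3: Sample variance = 2119.5 / 7 = 302.7857
Step 4: Standard deviation = sqrt(302.7857) = 17.4007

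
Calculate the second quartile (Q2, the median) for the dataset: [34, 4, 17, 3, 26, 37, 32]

26

Step 1: Sort the data: [3, 4, 17, 26, 32, 34, 37]
Step 2: n = 7
Step 3: Q2 is the median. Since n is odd, it is the middle value at position 4: 26
Step 4: Q2 = 26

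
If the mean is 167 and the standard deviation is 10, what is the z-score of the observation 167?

0

Step 1: Recall the z-score formula: z = (x - mu) / sigma
Step 2: Substitute values: z = (167 - 167) / 10
Step 3: z = 0 / 10 = 0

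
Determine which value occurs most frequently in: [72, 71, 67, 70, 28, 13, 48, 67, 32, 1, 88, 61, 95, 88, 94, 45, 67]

67

Step 1: Count the frequency of each value:
  1: appears 1 time(s)
  13: appears 1 time(s)
  28: appears 1 time(s)
  32: appears 1 time(s)
  45: appears 1 time(s)
  48: appears 1 time(s)
  61: appears 1 time(s)
  67: appears 3 time(s)
  70: appears 1 time(s)
  71: appears 1 time(s)
  72: appears 1 time(s)
  88: appears 2 time(s)
  94: appears 1 time(s)
  95: appears 1 time(s)
Step 2: The value 67 appears most frequently (3 times).
Step 3: Mode = 67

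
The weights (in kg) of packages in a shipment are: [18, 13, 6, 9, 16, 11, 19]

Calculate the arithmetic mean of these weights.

13.1429

Step 1: Sum all values: 18 + 13 + 6 + 9 + 16 + 11 + 19 = 92
Step 2: Count the number of values: n = 7
Step 3: Mean = sum / n = 92 / 7 = 13.1429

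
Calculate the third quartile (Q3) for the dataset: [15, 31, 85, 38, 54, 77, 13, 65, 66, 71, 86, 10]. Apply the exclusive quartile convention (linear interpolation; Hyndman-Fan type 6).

75.5

Step 1: Sort the data: [10, 13, 15, 31, 38, 54, 65, 66, 71, 77, 85, 86]
Step 2: n = 12
Step 3: Using the exclusive quartile method:
  Q1 = 19
  Q2 (median) = 59.5
  Q3 = 75.5
  IQR = Q3 - Q1 = 75.5 - 19 = 56.5
Step 4: Q3 = 75.5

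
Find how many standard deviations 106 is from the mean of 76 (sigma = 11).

2.7273

Step 1: Recall the z-score formula: z = (x - mu) / sigma
Step 2: Substitute values: z = (106 - 76) / 11
Step 3: z = 30 / 11 = 2.7273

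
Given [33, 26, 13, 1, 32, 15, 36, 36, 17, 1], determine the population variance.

165.6

Step 1: Compute the mean: (33 + 26 + 13 + 1 + 32 + 15 + 36 + 36 + 17 + 1) / 10 = 21
Step 2: Compute squared deviations from the mean:
  (33 - 21)^2 = 144
  (26 - 21)^2 = 25
  (13 - 21)^2 = 64
  (1 - 21)^2 = 400
  (32 - 21)^2 = 121
  (15 - 21)^2 = 36
  (36 - 21)^2 = 225
  (36 - 21)^2 = 225
  (17 - 21)^2 = 16
  (1 - 21)^2 = 400
Step 3: Sum of squared deviations = 1656
Step 4: Population variance = 1656 / 10 = 165.6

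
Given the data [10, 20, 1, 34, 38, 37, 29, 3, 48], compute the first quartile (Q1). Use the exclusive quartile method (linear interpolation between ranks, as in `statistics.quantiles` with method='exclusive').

6.5

Step 1: Sort the data: [1, 3, 10, 20, 29, 34, 37, 38, 48]
Step 2: n = 9
Step 3: Using the exclusive quartile method:
  Q1 = 6.5
  Q2 (median) = 29
  Q3 = 37.5
  IQR = Q3 - Q1 = 37.5 - 6.5 = 31
Step 4: Q1 = 6.5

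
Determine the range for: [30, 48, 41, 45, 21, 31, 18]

30

Step 1: Identify the maximum value: max = 48
Step 2: Identify the minimum value: min = 18
Step 3: Range = max - min = 48 - 18 = 30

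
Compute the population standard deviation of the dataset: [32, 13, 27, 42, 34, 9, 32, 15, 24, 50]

12.3272

Step 1: Compute the mean: 27.8
Step 2: Sum of squared deviations from the mean: 1519.6
Step 3: Population variance = 1519.6 / 10 = 151.96
Step 4: Standard deviation = sqrt(151.96) = 12.3272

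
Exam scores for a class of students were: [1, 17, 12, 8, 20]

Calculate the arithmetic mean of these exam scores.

11.6

Step 1: Sum all values: 1 + 17 + 12 + 8 + 20 = 58
Step 2: Count the number of values: n = 5
Step 3: Mean = sum / n = 58 / 5 = 11.6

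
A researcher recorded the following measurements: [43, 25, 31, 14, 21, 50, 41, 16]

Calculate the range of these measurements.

36

Step 1: Identify the maximum value: max = 50
Step 2: Identify the minimum value: min = 14
Step 3: Range = max - min = 50 - 14 = 36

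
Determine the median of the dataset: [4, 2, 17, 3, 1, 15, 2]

3

Step 1: Sort the data in ascending order: [1, 2, 2, 3, 4, 15, 17]
Step 2: The number of values is n = 7.
Step 3: Since n is odd, the median is the middle value at position 4: 3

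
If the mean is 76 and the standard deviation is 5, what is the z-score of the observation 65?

-2.2

Step 1: Recall the z-score formula: z = (x - mu) / sigma
Step 2: Substitute values: z = (65 - 76) / 5
Step 3: z = -11 / 5 = -2.2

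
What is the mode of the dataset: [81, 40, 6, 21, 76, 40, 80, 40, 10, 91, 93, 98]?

40

Step 1: Count the frequency of each value:
  6: appears 1 time(s)
  10: appears 1 time(s)
  21: appears 1 time(s)
  40: appears 3 time(s)
  76: appears 1 time(s)
  80: appears 1 time(s)
  81: appears 1 time(s)
  91: appears 1 time(s)
  93: appears 1 time(s)
  98: appears 1 time(s)
Step 2: The value 40 appears most frequently (3 times).
Step 3: Mode = 40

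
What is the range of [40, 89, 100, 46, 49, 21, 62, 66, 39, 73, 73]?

79

Step 1: Identify the maximum value: max = 100
Step 2: Identify the minimum value: min = 21
Step 3: Range = max - min = 100 - 21 = 79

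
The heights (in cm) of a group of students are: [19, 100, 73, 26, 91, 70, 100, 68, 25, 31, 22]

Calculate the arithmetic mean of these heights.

56.8182

Step 1: Sum all values: 19 + 100 + 73 + 26 + 91 + 70 + 100 + 68 + 25 + 31 + 22 = 625
Step 2: Count the number of values: n = 11
Step 3: Mean = sum / n = 625 / 11 = 56.8182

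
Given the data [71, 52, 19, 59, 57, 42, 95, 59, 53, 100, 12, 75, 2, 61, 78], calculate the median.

59

Step 1: Sort the data in ascending order: [2, 12, 19, 42, 52, 53, 57, 59, 59, 61, 71, 75, 78, 95, 100]
Step 2: The number of values is n = 15.
Step 3: Since n is odd, the median is the middle value at position 8: 59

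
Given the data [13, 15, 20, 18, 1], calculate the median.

15

Step 1: Sort the data in ascending order: [1, 13, 15, 18, 20]
Step 2: The number of values is n = 5.
Step 3: Since n is odd, the median is the middle value at position 3: 15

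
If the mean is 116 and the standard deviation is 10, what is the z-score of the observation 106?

-1

Step 1: Recall the z-score formula: z = (x - mu) / sigma
Step 2: Substitute values: z = (106 - 116) / 10
Step 3: z = -10 / 10 = -1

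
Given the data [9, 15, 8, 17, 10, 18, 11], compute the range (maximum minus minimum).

10

Step 1: Identify the maximum value: max = 18
Step 2: Identify the minimum value: min = 8
Step 3: Range = max - min = 18 - 8 = 10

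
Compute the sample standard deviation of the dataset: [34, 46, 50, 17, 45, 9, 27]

15.651

Step 1: Compute the mean: 32.5714
Step 2: Sum of squared deviations from the mean: 1469.7143
Step 3: Sample variance = 1469.7143 / 6 = 244.9524
Step 4: Standard deviation = sqrt(244.9524) = 15.651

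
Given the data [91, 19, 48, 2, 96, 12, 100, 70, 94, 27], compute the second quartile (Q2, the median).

59

Step 1: Sort the data: [2, 12, 19, 27, 48, 70, 91, 94, 96, 100]
Step 2: n = 10
Step 3: Q2 is the median. Since n is even, it is the average of the values at positions 5 and 6:
  Q2 = (48 + 70) / 2 = 59
Step 4: Q2 = 59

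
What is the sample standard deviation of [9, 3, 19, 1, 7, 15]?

6.9282

Step 1: Compute the mean: 9
Step 2: Sum of squared deviations from the mean: 240
Step 3: Sample variance = 240 / 5 = 48
Step 4: Standard deviation = sqrt(48) = 6.9282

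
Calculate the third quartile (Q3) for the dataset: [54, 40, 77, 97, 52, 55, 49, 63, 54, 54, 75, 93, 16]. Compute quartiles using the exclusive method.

76

Step 1: Sort the data: [16, 40, 49, 52, 54, 54, 54, 55, 63, 75, 77, 93, 97]
Step 2: n = 13
Step 3: Using the exclusive quartile method:
  Q1 = 50.5
  Q2 (median) = 54
  Q3 = 76
  IQR = Q3 - Q1 = 76 - 50.5 = 25.5
Step 4: Q3 = 76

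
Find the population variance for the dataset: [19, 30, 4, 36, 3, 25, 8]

148.4082

Step 1: Compute the mean: (19 + 30 + 4 + 36 + 3 + 25 + 8) / 7 = 17.8571
Step 2: Compute squared deviations from the mean:
  (19 - 17.8571)^2 = 1.3061
  (30 - 17.8571)^2 = 147.449
  (4 - 17.8571)^2 = 192.0204
  (36 - 17.8571)^2 = 329.1633
  (3 - 17.8571)^2 = 220.7347
  (25 - 17.8571)^2 = 51.0204
  (8 - 17.8571)^2 = 97.1633
Step 3: Sum of squared deviations = 1038.8571
Step 4: Population variance = 1038.8571 / 7 = 148.4082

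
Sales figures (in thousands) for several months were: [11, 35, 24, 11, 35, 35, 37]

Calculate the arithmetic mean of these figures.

26.8571

Step 1: Sum all values: 11 + 35 + 24 + 11 + 35 + 35 + 37 = 188
Step 2: Count the number of values: n = 7
Step 3: Mean = sum / n = 188 / 7 = 26.8571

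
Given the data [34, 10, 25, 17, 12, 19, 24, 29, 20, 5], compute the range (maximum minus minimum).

29

Step 1: Identify the maximum value: max = 34
Step 2: Identify the minimum value: min = 5
Step 3: Range = max - min = 34 - 5 = 29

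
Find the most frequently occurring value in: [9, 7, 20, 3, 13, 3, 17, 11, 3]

3

Step 1: Count the frequency of each value:
  3: appears 3 time(s)
  7: appears 1 time(s)
  9: appears 1 time(s)
  11: appears 1 time(s)
  13: appears 1 time(s)
  17: appears 1 time(s)
  20: appears 1 time(s)
Step 2: The value 3 appears most frequently (3 times).
Step 3: Mode = 3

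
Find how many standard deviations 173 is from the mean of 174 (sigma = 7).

-0.1429

Step 1: Recall the z-score formula: z = (x - mu) / sigma
Step 2: Substitute values: z = (173 - 174) / 7
Step 3: z = -1 / 7 = -0.1429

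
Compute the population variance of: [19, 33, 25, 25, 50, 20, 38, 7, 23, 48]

163.16

Step 1: Compute the mean: (19 + 33 + 25 + 25 + 50 + 20 + 38 + 7 + 23 + 48) / 10 = 28.8
Step 2: Compute squared deviations from the mean:
  (19 - 28.8)^2 = 96.04
  (33 - 28.8)^2 = 17.64
  (25 - 28.8)^2 = 14.44
  (25 - 28.8)^2 = 14.44
  (50 - 28.8)^2 = 449.44
  (20 - 28.8)^2 = 77.44
  (38 - 28.8)^2 = 84.64
  (7 - 28.8)^2 = 475.24
  (23 - 28.8)^2 = 33.64
  (48 - 28.8)^2 = 368.64
Step 3: Sum of squared deviations = 1631.6
Step 4: Population variance = 1631.6 / 10 = 163.16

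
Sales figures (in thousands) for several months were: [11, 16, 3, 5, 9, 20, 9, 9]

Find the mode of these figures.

9

Step 1: Count the frequency of each value:
  3: appears 1 time(s)
  5: appears 1 time(s)
  9: appears 3 time(s)
  11: appears 1 time(s)
  16: appears 1 time(s)
  20: appears 1 time(s)
Step 2: The value 9 appears most frequently (3 times).
Step 3: Mode = 9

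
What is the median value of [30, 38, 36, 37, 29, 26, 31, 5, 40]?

31

Step 1: Sort the data in ascending order: [5, 26, 29, 30, 31, 36, 37, 38, 40]
Step 2: The number of values is n = 9.
Step 3: Since n is odd, the median is the middle value at position 5: 31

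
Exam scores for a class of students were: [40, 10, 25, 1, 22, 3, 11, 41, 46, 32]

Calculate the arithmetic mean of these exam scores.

23.1

Step 1: Sum all values: 40 + 10 + 25 + 1 + 22 + 3 + 11 + 41 + 46 + 32 = 231
Step 2: Count the number of values: n = 10
Step 3: Mean = sum / n = 231 / 10 = 23.1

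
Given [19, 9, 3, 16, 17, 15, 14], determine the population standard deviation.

5.091

Step 1: Compute the mean: 13.2857
Step 2: Sum of squared deviations from the mean: 181.4286
Step 3: Population variance = 181.4286 / 7 = 25.9184
Step 4: Standard deviation = sqrt(25.9184) = 5.091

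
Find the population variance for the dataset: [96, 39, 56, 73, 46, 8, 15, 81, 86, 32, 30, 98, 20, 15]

943.9439

Step 1: Compute the mean: (96 + 39 + 56 + 73 + 46 + 8 + 15 + 81 + 86 + 32 + 30 + 98 + 20 + 15) / 14 = 49.6429
Step 2: Compute squared deviations from the mean:
  (96 - 49.6429)^2 = 2148.9847
  (39 - 49.6429)^2 = 113.2704
  (56 - 49.6429)^2 = 40.4133
  (73 - 49.6429)^2 = 545.5561
  (46 - 49.6429)^2 = 13.2704
  (8 - 49.6429)^2 = 1734.1276
  (15 - 49.6429)^2 = 1200.1276
  (81 - 49.6429)^2 = 983.2704
  (86 - 49.6429)^2 = 1321.8418
  (32 - 49.6429)^2 = 311.2704
  (30 - 49.6429)^2 = 385.8418
  (98 - 49.6429)^2 = 2338.4133
  (20 - 49.6429)^2 = 878.699
  (15 - 49.6429)^2 = 1200.1276
Step 3: Sum of squared deviations = 13215.2143
Step 4: Population variance = 13215.2143 / 14 = 943.9439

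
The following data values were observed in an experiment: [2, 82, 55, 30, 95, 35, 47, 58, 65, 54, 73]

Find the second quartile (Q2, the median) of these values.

55

Step 1: Sort the data: [2, 30, 35, 47, 54, 55, 58, 65, 73, 82, 95]
Step 2: n = 11
Step 3: Q2 is the median. Since n is odd, it is the middle value at position 6: 55
Step 4: Q2 = 55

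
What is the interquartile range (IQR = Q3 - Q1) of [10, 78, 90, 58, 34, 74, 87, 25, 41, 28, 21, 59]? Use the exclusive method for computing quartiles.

51.25

Step 1: Sort the data: [10, 21, 25, 28, 34, 41, 58, 59, 74, 78, 87, 90]
Step 2: n = 12
Step 3: Using the exclusive quartile method:
  Q1 = 25.75
  Q2 (median) = 49.5
  Q3 = 77
  IQR = Q3 - Q1 = 77 - 25.75 = 51.25
Step 4: IQR = 51.25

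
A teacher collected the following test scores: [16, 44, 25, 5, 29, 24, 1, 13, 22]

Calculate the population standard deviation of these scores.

12.2605

Step 1: Compute the mean: 19.8889
Step 2: Sum of squared deviations from the mean: 1352.8889
Step 3: Population variance = 1352.8889 / 9 = 150.321
Step 4: Standard deviation = sqrt(150.321) = 12.2605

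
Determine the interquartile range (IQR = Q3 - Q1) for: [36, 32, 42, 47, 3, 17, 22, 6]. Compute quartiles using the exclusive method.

31.75

Step 1: Sort the data: [3, 6, 17, 22, 32, 36, 42, 47]
Step 2: n = 8
Step 3: Using the exclusive quartile method:
  Q1 = 8.75
  Q2 (median) = 27
  Q3 = 40.5
  IQR = Q3 - Q1 = 40.5 - 8.75 = 31.75
Step 4: IQR = 31.75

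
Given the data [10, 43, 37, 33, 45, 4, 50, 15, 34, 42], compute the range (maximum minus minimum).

46

Step 1: Identify the maximum value: max = 50
Step 2: Identify the minimum value: min = 4
Step 3: Range = max - min = 50 - 4 = 46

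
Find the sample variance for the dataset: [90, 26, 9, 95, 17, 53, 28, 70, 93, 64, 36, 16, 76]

991.359

Step 1: Compute the mean: (90 + 26 + 9 + 95 + 17 + 53 + 28 + 70 + 93 + 64 + 36 + 16 + 76) / 13 = 51.7692
Step 2: Compute squared deviations from the mean:
  (90 - 51.7692)^2 = 1461.5917
  (26 - 51.7692)^2 = 664.0533
  (9 - 51.7692)^2 = 1829.2071
  (95 - 51.7692)^2 = 1868.8994
  (17 - 51.7692)^2 = 1208.8994
  (53 - 51.7692)^2 = 1.5148
  (28 - 51.7692)^2 = 564.9763
  (70 - 51.7692)^2 = 332.3609
  (93 - 51.7692)^2 = 1699.9763
  (64 - 51.7692)^2 = 149.5917
  (36 - 51.7692)^2 = 248.6686
  (16 - 51.7692)^2 = 1279.4379
  (76 - 51.7692)^2 = 587.1302
Step 3: Sum of squared deviations = 11896.3077
Step 4: Sample variance = 11896.3077 / 12 = 991.359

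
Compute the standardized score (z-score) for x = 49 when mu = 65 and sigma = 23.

-0.6957

Step 1: Recall the z-score formula: z = (x - mu) / sigma
Step 2: Substitute values: z = (49 - 65) / 23
Step 3: z = -16 / 23 = -0.6957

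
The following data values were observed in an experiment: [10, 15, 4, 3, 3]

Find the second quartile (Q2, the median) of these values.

4

Step 1: Sort the data: [3, 3, 4, 10, 15]
Step 2: n = 5
Step 3: Q2 is the median. Since n is odd, it is the middle value at position 3: 4
Step 4: Q2 = 4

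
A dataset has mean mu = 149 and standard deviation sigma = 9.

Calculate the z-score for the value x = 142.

-0.7778

Step 1: Recall the z-score formula: z = (x - mu) / sigma
Step 2: Substitute values: z = (142 - 149) / 9
Step 3: z = -7 / 9 = -0.7778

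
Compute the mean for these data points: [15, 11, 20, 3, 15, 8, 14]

12.2857

Step 1: Sum all values: 15 + 11 + 20 + 3 + 15 + 8 + 14 = 86
Step 2: Count the number of values: n = 7
Step 3: Mean = sum / n = 86 / 7 = 12.2857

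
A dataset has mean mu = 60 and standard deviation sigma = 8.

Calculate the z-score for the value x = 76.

2

Step 1: Recall the z-score formula: z = (x - mu) / sigma
Step 2: Substitute values: z = (76 - 60) / 8
Step 3: z = 16 / 8 = 2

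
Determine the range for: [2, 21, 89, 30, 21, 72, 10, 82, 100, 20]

98

Step 1: Identify the maximum value: max = 100
Step 2: Identify the minimum value: min = 2
Step 3: Range = max - min = 100 - 2 = 98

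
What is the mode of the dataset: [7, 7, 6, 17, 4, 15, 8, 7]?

7

Step 1: Count the frequency of each value:
  4: appears 1 time(s)
  6: appears 1 time(s)
  7: appears 3 time(s)
  8: appears 1 time(s)
  15: appears 1 time(s)
  17: appears 1 time(s)
Step 2: The value 7 appears most frequently (3 times).
Step 3: Mode = 7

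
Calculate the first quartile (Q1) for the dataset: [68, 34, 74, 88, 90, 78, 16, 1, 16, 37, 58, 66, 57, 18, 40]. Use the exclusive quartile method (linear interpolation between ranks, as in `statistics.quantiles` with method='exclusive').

18

Step 1: Sort the data: [1, 16, 16, 18, 34, 37, 40, 57, 58, 66, 68, 74, 78, 88, 90]
Step 2: n = 15
Step 3: Using the exclusive quartile method:
  Q1 = 18
  Q2 (median) = 57
  Q3 = 74
  IQR = Q3 - Q1 = 74 - 18 = 56
Step 4: Q1 = 18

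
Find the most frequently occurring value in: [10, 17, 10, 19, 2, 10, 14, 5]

10

Step 1: Count the frequency of each value:
  2: appears 1 time(s)
  5: appears 1 time(s)
  10: appears 3 time(s)
  14: appears 1 time(s)
  17: appears 1 time(s)
  19: appears 1 time(s)
Step 2: The value 10 appears most frequently (3 times).
Step 3: Mode = 10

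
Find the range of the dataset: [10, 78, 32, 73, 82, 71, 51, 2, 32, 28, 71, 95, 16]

93

Step 1: Identify the maximum value: max = 95
Step 2: Identify the minimum value: min = 2
Step 3: Range = max - min = 95 - 2 = 93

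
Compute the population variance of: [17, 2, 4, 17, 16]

45.36

Step 1: Compute the mean: (17 + 2 + 4 + 17 + 16) / 5 = 11.2
Step 2: Compute squared deviations from the mean:
  (17 - 11.2)^2 = 33.64
  (2 - 11.2)^2 = 84.64
  (4 - 11.2)^2 = 51.84
  (17 - 11.2)^2 = 33.64
  (16 - 11.2)^2 = 23.04
Step 3: Sum of squared deviations = 226.8
Step 4: Population variance = 226.8 / 5 = 45.36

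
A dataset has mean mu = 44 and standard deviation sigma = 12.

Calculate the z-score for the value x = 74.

2.5

Step 1: Recall the z-score formula: z = (x - mu) / sigma
Step 2: Substitute values: z = (74 - 44) / 12
Step 3: z = 30 / 12 = 2.5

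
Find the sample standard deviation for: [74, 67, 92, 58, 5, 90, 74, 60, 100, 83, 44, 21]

28.775

Step 1: Compute the mean: 64
Step 2: Sum of squared deviations from the mean: 9108
Step 3: Sample variance = 9108 / 11 = 828
Step 4: Standard deviation = sqrt(828) = 28.775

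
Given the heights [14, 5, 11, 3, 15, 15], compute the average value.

10.5

Step 1: Sum all values: 14 + 5 + 11 + 3 + 15 + 15 = 63
Step 2: Count the number of values: n = 6
Step 3: Mean = sum / n = 63 / 6 = 10.5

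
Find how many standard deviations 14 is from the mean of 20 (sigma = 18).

-0.3333

Step 1: Recall the z-score formula: z = (x - mu) / sigma
Step 2: Substitute values: z = (14 - 20) / 18
Step 3: z = -6 / 18 = -0.3333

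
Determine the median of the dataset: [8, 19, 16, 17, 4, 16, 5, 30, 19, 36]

16.5

Step 1: Sort the data in ascending order: [4, 5, 8, 16, 16, 17, 19, 19, 30, 36]
Step 2: The number of values is n = 10.
Step 3: Since n is even, the median is the average of positions 5 and 6:
  Median = (16 + 17) / 2 = 16.5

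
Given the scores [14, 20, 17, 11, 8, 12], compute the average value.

13.6667

Step 1: Sum all values: 14 + 20 + 17 + 11 + 8 + 12 = 82
Step 2: Count the number of values: n = 6
Step 3: Mean = sum / n = 82 / 6 = 13.6667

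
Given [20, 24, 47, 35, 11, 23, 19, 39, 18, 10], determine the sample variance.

146.0444

Step 1: Compute the mean: (20 + 24 + 47 + 35 + 11 + 23 + 19 + 39 + 18 + 10) / 10 = 24.6
Step 2: Compute squared deviations from the mean:
  (20 - 24.6)^2 = 21.16
  (24 - 24.6)^2 = 0.36
  (47 - 24.6)^2 = 501.76
  (35 - 24.6)^2 = 108.16
  (11 - 24.6)^2 = 184.96
  (23 - 24.6)^2 = 2.56
  (19 - 24.6)^2 = 31.36
  (39 - 24.6)^2 = 207.36
  (18 - 24.6)^2 = 43.56
  (10 - 24.6)^2 = 213.16
Step 3: Sum of squared deviations = 1314.4
Step 4: Sample variance = 1314.4 / 9 = 146.0444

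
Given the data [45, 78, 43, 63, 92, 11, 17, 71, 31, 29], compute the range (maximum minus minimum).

81

Step 1: Identify the maximum value: max = 92
Step 2: Identify the minimum value: min = 11
Step 3: Range = max - min = 92 - 11 = 81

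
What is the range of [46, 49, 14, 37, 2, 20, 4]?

47

Step 1: Identify the maximum value: max = 49
Step 2: Identify the minimum value: min = 2
Step 3: Range = max - min = 49 - 2 = 47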